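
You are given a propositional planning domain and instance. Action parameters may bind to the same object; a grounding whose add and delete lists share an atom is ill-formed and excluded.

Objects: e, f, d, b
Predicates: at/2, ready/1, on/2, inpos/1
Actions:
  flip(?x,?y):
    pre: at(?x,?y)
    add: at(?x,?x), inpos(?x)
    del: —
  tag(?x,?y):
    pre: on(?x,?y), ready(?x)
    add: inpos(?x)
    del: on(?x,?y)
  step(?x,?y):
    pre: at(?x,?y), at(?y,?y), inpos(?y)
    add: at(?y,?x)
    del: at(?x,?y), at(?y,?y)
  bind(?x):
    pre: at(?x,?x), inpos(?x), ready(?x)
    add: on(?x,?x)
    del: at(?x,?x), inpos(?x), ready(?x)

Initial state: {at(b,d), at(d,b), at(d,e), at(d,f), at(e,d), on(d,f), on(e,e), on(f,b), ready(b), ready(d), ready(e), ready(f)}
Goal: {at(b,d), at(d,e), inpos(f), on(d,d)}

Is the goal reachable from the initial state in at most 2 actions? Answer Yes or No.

1. flip(d,e)  →  {at(b,d), at(d,b), at(d,d), at(d,e), at(d,f), at(e,d), inpos(d), on(d,f), on(e,e), on(f,b), ready(b), ready(d), ready(e), ready(f)}
2. tag(f,b)  →  {at(b,d), at(d,b), at(d,d), at(d,e), at(d,f), at(e,d), inpos(d), inpos(f), on(d,f), on(e,e), ready(b), ready(d), ready(e), ready(f)}
3. bind(d)  →  {at(b,d), at(d,b), at(d,e), at(d,f), at(e,d), inpos(f), on(d,d), on(d,f), on(e,e), ready(b), ready(e), ready(f)}
optimal plan length = 3; 3 > 2

No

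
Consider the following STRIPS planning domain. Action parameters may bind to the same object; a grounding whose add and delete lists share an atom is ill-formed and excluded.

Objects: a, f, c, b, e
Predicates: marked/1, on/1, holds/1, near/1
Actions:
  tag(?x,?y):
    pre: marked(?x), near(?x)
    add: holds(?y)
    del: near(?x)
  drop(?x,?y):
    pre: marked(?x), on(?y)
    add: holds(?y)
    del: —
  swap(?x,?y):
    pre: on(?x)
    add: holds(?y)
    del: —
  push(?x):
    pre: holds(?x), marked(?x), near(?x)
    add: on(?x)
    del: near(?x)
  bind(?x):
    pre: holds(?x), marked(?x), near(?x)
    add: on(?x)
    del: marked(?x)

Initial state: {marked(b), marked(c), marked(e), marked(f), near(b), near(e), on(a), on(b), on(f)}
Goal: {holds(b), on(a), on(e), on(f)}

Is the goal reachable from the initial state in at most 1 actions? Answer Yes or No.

1. tag(b,b)  →  {holds(b), marked(b), marked(c), marked(e), marked(f), near(e), on(a), on(b), on(f)}
2. swap(a,e)  →  {holds(b), holds(e), marked(b), marked(c), marked(e), marked(f), near(e), on(a), on(b), on(f)}
3. push(e)  →  {holds(b), holds(e), marked(b), marked(c), marked(e), marked(f), on(a), on(b), on(e), on(f)}
optimal plan length = 3; 3 > 1

No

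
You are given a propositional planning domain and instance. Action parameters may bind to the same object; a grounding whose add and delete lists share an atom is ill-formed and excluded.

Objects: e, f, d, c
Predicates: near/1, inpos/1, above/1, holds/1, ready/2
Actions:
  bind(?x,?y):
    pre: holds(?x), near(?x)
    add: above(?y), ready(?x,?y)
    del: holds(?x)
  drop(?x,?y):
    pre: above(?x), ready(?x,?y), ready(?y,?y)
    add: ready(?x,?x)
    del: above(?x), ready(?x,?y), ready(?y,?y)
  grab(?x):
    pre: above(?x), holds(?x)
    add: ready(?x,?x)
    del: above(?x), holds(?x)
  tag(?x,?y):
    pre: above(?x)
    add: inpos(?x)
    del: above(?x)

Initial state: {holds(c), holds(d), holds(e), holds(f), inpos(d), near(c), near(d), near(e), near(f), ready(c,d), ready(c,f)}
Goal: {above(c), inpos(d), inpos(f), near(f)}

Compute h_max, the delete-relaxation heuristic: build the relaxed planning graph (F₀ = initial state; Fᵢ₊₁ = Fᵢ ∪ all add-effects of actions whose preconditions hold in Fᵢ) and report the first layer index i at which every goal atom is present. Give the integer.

2

F0 = init (11 atoms)
F1 = F0 ∪ {above(c), above(d), above(e), above(f), ready(c,c), ready(c,e), ready(d,c), ready(d,d), ready(d,e), ready(d,f), ready(e,c), ready(e,d), ready(e,e), ready(e,f), ready(f,c), ready(f,d), ready(f,e), ready(f,f)}  (29 atoms)
F2 = F1 ∪ {inpos(c), inpos(e), inpos(f)}  (32 atoms)
goal ⊆ F2  ⇒  h_max = 2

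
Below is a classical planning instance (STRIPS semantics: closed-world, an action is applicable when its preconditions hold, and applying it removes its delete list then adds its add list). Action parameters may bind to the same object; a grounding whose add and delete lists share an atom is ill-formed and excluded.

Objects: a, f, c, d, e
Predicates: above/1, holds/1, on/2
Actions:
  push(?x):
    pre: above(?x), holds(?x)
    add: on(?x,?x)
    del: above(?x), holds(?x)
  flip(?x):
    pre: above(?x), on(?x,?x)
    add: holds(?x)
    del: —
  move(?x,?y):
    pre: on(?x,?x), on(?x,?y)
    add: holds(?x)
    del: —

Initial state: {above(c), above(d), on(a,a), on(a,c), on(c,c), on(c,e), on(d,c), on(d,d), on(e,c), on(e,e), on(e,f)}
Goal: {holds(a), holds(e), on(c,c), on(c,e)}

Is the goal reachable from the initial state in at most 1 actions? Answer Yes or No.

No

1. move(a,a)  →  {above(c), above(d), holds(a), on(a,a), on(a,c), on(c,c), on(c,e), on(d,c), on(d,d), on(e,c), on(e,e), on(e,f)}
2. move(e,f)  →  {above(c), above(d), holds(a), holds(e), on(a,a), on(a,c), on(c,c), on(c,e), on(d,c), on(d,d), on(e,c), on(e,e), on(e,f)}
optimal plan length = 2; 2 > 1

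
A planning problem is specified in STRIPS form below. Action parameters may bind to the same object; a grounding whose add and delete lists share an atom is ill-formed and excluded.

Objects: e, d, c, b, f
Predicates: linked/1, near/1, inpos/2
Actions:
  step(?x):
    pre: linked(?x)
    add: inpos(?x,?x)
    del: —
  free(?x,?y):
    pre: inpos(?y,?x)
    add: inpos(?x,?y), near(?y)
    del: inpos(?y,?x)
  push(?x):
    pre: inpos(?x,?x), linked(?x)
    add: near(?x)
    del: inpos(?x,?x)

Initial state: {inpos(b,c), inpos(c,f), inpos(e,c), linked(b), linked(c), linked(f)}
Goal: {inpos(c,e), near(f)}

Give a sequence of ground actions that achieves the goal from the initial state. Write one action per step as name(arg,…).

1. step(f)  →  {inpos(b,c), inpos(c,f), inpos(e,c), inpos(f,f), linked(b), linked(c), linked(f)}
2. free(c,e)  →  {inpos(b,c), inpos(c,e), inpos(c,f), inpos(f,f), linked(b), linked(c), linked(f), near(e)}
3. push(f)  →  {inpos(b,c), inpos(c,e), inpos(c,f), linked(b), linked(c), linked(f), near(e), near(f)}

step(f); free(c,e); push(f)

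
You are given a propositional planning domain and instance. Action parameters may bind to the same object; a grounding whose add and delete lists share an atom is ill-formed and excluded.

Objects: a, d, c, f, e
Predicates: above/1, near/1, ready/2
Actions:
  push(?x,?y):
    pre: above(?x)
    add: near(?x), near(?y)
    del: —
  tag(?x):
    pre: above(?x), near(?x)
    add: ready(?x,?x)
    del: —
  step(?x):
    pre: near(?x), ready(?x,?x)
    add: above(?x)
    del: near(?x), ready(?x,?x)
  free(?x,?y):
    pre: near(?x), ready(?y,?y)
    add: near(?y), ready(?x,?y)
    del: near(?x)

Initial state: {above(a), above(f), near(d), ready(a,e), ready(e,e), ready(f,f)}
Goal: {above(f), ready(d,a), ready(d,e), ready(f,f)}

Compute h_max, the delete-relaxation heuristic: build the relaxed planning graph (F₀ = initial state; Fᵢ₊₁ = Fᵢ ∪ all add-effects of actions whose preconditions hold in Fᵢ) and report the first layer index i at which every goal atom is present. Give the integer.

F0 = init (6 atoms)
F1 = F0 ∪ {near(a), near(c), near(e), near(f), ready(d,e), ready(d,f)}  (12 atoms)
F2 = F1 ∪ {above(e), ready(a,a), ready(a,f), ready(c,e), ready(c,f), ready(e,f), ready(f,e)}  (19 atoms)
F3 = F2 ∪ {ready(c,a), ready(d,a), ready(e,a), ready(f,a)}  (23 atoms)
goal ⊆ F3  ⇒  h_max = 3

3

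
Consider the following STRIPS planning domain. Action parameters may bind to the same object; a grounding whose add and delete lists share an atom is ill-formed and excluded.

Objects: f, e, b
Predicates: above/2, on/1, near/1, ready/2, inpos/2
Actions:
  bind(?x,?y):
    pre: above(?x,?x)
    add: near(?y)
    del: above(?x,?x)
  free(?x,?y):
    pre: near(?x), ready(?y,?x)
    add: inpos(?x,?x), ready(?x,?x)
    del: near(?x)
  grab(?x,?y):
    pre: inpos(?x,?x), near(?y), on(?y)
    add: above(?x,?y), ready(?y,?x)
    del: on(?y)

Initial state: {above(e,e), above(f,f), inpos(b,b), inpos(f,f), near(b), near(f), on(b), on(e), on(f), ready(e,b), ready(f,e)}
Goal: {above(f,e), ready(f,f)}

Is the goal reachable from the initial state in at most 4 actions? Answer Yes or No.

1. bind(f,e)  →  {above(e,e), inpos(b,b), inpos(f,f), near(b), near(e), near(f), on(b), on(e), on(f), ready(e,b), ready(f,e)}
2. grab(f,f)  →  {above(e,e), above(f,f), inpos(b,b), inpos(f,f), near(b), near(e), near(f), on(b), on(e), ready(e,b), ready(f,e), ready(f,f)}
3. grab(f,e)  →  {above(e,e), above(f,e), above(f,f), inpos(b,b), inpos(f,f), near(b), near(e), near(f), on(b), ready(e,b), ready(e,f), ready(f,e), ready(f,f)}
optimal plan length = 3; 3 ≤ 4

Yes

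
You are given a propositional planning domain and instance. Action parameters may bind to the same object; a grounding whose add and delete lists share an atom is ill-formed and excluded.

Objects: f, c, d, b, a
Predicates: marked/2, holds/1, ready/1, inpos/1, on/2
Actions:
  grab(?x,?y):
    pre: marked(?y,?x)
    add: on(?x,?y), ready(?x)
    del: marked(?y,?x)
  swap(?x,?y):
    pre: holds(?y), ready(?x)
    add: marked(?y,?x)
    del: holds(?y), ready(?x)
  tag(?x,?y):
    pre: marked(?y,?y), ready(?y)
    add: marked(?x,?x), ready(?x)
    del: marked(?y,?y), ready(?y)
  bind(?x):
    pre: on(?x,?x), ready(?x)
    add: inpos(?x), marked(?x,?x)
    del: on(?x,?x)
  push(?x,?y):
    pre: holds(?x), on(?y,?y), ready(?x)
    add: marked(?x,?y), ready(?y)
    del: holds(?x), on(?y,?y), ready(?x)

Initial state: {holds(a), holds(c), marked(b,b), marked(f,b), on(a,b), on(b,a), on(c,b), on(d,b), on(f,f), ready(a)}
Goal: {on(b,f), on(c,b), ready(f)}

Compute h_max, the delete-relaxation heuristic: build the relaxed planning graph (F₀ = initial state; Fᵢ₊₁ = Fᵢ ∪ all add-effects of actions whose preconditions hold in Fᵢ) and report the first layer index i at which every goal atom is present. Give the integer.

F0 = init (10 atoms)
F1 = F0 ∪ {marked(a,a), marked(a,f), marked(c,a), on(b,b), on(b,f), ready(b), ready(f)}  (17 atoms)
goal ⊆ F1  ⇒  h_max = 1

1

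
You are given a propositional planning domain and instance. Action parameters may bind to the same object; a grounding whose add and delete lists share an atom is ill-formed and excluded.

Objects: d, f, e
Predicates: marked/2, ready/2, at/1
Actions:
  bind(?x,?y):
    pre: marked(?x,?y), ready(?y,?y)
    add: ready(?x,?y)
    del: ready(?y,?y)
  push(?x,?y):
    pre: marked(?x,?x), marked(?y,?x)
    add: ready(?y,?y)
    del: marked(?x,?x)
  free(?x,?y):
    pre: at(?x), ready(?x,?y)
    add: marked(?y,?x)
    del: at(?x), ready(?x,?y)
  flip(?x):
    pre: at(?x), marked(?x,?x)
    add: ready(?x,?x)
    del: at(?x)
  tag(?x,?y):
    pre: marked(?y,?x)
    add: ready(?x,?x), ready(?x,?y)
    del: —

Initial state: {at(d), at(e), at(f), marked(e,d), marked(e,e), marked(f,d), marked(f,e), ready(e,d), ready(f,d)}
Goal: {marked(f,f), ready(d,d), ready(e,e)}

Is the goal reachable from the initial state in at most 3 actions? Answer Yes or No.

No

1. push(e,f)  →  {at(d), at(e), at(f), marked(e,d), marked(f,d), marked(f,e), ready(e,d), ready(f,d), ready(f,f)}
2. free(f,f)  →  {at(d), at(e), marked(e,d), marked(f,d), marked(f,e), marked(f,f), ready(e,d), ready(f,d)}
3. tag(d,f)  →  {at(d), at(e), marked(e,d), marked(f,d), marked(f,e), marked(f,f), ready(d,d), ready(d,f), ready(e,d), ready(f,d)}
4. tag(e,f)  →  {at(d), at(e), marked(e,d), marked(f,d), marked(f,e), marked(f,f), ready(d,d), ready(d,f), ready(e,d), ready(e,e), ready(e,f), ready(f,d)}
optimal plan length = 4; 4 > 3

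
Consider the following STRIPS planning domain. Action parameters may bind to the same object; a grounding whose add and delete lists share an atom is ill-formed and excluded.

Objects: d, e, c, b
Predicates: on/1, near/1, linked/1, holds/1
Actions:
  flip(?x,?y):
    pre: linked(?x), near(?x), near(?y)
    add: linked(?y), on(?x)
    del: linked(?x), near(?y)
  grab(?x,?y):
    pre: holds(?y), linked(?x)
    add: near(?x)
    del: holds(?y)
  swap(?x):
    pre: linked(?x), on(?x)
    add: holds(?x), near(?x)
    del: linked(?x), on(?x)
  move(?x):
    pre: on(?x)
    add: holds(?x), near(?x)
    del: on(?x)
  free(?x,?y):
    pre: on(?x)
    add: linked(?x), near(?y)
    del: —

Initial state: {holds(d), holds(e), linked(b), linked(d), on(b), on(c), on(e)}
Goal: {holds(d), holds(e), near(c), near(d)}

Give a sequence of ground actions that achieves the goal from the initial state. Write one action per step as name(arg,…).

1. move(c)  →  {holds(c), holds(d), holds(e), linked(b), linked(d), near(c), on(b), on(e)}
2. grab(d,c)  →  {holds(d), holds(e), linked(b), linked(d), near(c), near(d), on(b), on(e)}

move(c); grab(d,c)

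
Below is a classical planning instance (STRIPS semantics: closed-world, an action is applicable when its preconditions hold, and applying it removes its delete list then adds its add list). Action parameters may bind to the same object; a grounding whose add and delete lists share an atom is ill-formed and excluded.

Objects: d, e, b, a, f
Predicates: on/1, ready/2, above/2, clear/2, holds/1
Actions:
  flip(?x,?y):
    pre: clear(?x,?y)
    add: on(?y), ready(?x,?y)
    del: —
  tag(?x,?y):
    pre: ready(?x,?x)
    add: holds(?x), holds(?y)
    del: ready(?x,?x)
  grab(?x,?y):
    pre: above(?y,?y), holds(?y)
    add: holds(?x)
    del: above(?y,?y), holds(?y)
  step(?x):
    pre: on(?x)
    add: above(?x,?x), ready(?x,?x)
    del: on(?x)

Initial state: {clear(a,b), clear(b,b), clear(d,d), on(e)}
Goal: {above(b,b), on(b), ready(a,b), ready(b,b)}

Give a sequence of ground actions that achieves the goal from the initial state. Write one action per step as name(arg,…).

flip(b,b); step(b); flip(a,b)

1. flip(b,b)  →  {clear(a,b), clear(b,b), clear(d,d), on(b), on(e), ready(b,b)}
2. step(b)  →  {above(b,b), clear(a,b), clear(b,b), clear(d,d), on(e), ready(b,b)}
3. flip(a,b)  →  {above(b,b), clear(a,b), clear(b,b), clear(d,d), on(b), on(e), ready(a,b), ready(b,b)}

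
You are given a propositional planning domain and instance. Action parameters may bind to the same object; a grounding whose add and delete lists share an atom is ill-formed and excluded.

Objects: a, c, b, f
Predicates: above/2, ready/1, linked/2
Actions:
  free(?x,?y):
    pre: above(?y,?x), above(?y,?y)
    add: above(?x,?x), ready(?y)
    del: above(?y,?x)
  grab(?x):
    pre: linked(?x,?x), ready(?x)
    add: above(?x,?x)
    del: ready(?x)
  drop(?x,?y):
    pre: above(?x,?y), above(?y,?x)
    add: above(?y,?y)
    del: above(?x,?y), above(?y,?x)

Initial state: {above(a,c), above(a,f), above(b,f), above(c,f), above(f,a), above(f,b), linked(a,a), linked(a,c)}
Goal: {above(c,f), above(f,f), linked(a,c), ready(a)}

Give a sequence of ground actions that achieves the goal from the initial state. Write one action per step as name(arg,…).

1. drop(b,f)  →  {above(a,c), above(a,f), above(c,f), above(f,a), above(f,f), linked(a,a), linked(a,c)}
2. free(a,f)  →  {above(a,a), above(a,c), above(a,f), above(c,f), above(f,f), linked(a,a), linked(a,c), ready(f)}
3. free(c,a)  →  {above(a,a), above(a,f), above(c,c), above(c,f), above(f,f), linked(a,a), linked(a,c), ready(a), ready(f)}

drop(b,f); free(a,f); free(c,a)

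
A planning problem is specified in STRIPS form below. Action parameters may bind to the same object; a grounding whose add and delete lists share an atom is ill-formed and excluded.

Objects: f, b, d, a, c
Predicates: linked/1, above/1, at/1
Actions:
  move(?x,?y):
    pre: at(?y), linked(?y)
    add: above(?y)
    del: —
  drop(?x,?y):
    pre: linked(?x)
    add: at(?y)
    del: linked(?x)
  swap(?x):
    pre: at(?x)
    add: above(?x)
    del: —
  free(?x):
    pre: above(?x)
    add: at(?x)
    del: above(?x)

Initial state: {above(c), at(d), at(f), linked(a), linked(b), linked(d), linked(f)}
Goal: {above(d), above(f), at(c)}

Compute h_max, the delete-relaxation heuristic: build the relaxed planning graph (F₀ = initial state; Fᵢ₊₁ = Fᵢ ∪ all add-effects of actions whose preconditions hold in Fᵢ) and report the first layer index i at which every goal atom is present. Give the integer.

F0 = init (7 atoms)
F1 = F0 ∪ {above(d), above(f), at(a), at(b), at(c)}  (12 atoms)
goal ⊆ F1  ⇒  h_max = 1

1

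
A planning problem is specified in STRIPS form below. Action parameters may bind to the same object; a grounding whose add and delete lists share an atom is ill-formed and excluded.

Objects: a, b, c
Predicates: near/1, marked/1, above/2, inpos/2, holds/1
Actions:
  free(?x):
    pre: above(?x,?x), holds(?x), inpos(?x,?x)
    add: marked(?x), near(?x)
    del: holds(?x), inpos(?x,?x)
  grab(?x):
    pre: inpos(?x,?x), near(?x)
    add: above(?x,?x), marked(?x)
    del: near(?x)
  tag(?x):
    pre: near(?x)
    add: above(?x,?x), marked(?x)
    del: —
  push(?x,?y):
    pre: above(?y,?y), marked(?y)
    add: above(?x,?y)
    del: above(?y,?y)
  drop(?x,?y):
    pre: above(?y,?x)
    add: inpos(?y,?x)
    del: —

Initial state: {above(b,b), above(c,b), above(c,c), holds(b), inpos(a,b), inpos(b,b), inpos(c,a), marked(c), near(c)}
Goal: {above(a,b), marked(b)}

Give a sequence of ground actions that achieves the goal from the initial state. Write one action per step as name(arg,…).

free(b); push(a,b)

1. free(b)  →  {above(b,b), above(c,b), above(c,c), inpos(a,b), inpos(c,a), marked(b), marked(c), near(b), near(c)}
2. push(a,b)  →  {above(a,b), above(c,b), above(c,c), inpos(a,b), inpos(c,a), marked(b), marked(c), near(b), near(c)}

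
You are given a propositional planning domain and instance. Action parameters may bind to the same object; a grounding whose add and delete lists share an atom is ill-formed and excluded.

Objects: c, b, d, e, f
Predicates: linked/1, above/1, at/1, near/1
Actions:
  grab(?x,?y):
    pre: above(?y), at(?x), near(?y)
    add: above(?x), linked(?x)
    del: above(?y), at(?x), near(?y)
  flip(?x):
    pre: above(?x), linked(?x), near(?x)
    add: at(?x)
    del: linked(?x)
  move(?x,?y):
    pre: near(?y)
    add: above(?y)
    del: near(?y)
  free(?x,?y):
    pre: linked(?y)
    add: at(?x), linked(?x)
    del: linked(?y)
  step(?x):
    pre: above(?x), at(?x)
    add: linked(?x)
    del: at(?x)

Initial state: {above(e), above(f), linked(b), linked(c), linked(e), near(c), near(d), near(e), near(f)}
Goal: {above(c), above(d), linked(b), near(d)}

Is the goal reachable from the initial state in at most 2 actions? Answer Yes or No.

1. move(c,c)  →  {above(c), above(e), above(f), linked(b), linked(c), linked(e), near(d), near(e), near(f)}
2. free(d,c)  →  {above(c), above(e), above(f), at(d), linked(b), linked(d), linked(e), near(d), near(e), near(f)}
3. grab(d,e)  →  {above(c), above(d), above(f), linked(b), linked(d), linked(e), near(d), near(f)}
optimal plan length = 3; 3 > 2

No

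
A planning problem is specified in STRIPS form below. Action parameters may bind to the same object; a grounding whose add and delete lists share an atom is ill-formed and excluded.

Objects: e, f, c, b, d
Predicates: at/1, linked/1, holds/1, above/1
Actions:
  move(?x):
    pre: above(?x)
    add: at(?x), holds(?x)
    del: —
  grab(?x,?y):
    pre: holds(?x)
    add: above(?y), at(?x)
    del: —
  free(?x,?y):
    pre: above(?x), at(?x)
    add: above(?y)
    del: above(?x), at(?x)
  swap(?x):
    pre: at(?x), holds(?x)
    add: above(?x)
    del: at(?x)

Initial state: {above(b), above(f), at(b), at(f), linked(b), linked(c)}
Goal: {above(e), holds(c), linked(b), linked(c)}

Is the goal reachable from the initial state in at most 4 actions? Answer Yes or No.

Yes

1. free(f,e)  →  {above(b), above(e), at(b), linked(b), linked(c)}
2. free(b,c)  →  {above(c), above(e), linked(b), linked(c)}
3. move(c)  →  {above(c), above(e), at(c), holds(c), linked(b), linked(c)}
optimal plan length = 3; 3 ≤ 4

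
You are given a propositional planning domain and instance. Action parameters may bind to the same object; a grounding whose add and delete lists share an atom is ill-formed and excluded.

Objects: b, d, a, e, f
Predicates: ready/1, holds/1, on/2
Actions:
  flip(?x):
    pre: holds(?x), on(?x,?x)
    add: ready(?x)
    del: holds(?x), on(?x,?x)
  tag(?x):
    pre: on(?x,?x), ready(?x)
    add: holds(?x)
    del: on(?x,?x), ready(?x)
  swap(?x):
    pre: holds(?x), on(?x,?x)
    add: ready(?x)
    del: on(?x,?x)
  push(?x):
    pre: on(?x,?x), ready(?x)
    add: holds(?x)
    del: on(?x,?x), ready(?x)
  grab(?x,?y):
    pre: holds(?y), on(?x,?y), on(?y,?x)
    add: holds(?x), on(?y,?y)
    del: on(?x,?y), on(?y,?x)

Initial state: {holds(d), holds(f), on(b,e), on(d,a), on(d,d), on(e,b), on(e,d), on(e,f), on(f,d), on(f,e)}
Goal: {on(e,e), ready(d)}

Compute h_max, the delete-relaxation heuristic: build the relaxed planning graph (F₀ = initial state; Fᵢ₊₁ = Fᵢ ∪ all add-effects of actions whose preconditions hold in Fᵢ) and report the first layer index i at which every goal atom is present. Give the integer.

F0 = init (10 atoms)
F1 = F0 ∪ {holds(e), on(f,f), ready(d)}  (13 atoms)
F2 = F1 ∪ {holds(b), on(e,e), ready(f)}  (16 atoms)
goal ⊆ F2  ⇒  h_max = 2

2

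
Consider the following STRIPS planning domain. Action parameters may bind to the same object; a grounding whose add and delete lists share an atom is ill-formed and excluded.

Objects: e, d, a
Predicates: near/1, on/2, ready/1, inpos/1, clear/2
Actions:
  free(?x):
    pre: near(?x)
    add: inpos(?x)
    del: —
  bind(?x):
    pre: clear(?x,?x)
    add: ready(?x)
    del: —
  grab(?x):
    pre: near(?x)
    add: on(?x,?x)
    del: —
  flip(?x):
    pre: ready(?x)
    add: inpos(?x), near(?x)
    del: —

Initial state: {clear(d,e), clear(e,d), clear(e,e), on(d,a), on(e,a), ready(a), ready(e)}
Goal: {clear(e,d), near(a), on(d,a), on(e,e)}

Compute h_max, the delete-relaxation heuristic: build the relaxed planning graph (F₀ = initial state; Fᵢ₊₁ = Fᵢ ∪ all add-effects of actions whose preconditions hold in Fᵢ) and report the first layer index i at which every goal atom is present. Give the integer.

2

F0 = init (7 atoms)
F1 = F0 ∪ {inpos(a), inpos(e), near(a), near(e)}  (11 atoms)
F2 = F1 ∪ {on(a,a), on(e,e)}  (13 atoms)
goal ⊆ F2  ⇒  h_max = 2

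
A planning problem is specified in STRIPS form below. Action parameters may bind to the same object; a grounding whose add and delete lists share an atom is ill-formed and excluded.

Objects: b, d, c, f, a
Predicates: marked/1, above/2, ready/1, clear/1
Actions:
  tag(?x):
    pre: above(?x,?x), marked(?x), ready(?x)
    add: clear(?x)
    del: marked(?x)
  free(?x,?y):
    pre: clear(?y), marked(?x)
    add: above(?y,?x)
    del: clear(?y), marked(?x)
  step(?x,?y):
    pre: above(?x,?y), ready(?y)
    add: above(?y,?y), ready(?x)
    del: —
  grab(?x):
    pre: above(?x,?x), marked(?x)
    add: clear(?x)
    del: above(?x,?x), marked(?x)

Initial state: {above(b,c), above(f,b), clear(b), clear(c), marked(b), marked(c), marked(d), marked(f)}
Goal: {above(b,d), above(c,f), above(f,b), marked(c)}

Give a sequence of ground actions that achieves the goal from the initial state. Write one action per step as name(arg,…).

free(d,b); free(f,c)

1. free(d,b)  →  {above(b,c), above(b,d), above(f,b), clear(c), marked(b), marked(c), marked(f)}
2. free(f,c)  →  {above(b,c), above(b,d), above(c,f), above(f,b), marked(b), marked(c)}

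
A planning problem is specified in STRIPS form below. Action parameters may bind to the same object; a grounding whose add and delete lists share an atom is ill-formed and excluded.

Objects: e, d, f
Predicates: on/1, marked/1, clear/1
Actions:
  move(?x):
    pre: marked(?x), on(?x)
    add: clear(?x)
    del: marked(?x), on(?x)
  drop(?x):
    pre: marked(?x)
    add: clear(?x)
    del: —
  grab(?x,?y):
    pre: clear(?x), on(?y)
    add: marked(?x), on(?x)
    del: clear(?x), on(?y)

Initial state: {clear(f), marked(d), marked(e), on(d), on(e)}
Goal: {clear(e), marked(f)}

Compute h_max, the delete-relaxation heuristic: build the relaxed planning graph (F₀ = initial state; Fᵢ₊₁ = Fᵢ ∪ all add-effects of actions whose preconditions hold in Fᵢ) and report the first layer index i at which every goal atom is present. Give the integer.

F0 = init (5 atoms)
F1 = F0 ∪ {clear(d), clear(e), marked(f), on(f)}  (9 atoms)
goal ⊆ F1  ⇒  h_max = 1

1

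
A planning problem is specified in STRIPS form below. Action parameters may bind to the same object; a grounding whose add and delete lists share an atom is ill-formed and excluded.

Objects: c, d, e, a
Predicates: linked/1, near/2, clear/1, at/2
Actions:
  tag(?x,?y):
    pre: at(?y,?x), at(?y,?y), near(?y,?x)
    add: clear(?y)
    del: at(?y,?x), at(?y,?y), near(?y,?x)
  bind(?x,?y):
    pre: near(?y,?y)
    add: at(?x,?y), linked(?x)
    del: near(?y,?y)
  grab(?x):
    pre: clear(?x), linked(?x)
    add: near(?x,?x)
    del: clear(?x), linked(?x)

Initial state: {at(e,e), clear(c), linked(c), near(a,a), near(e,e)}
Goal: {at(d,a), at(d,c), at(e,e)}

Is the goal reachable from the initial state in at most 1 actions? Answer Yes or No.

1. bind(d,a)  →  {at(d,a), at(e,e), clear(c), linked(c), linked(d), near(e,e)}
2. grab(c)  →  {at(d,a), at(e,e), linked(d), near(c,c), near(e,e)}
3. bind(d,c)  →  {at(d,a), at(d,c), at(e,e), linked(d), near(e,e)}
optimal plan length = 3; 3 > 1

No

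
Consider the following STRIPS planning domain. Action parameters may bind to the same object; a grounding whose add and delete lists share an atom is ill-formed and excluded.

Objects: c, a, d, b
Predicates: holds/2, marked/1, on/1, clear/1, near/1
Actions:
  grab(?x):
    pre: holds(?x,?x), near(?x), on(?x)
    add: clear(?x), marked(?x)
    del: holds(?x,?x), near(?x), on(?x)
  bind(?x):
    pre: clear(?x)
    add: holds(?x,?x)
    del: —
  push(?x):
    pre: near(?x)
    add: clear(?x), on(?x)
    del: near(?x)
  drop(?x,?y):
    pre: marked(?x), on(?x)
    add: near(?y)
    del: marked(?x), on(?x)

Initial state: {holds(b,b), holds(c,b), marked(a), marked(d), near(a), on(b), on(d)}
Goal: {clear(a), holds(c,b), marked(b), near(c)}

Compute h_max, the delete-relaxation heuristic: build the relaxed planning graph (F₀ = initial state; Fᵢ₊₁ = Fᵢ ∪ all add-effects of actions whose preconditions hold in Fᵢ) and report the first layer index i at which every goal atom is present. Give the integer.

F0 = init (7 atoms)
F1 = F0 ∪ {clear(a), near(b), near(c), near(d), on(a)}  (12 atoms)
F2 = F1 ∪ {clear(b), clear(c), clear(d), holds(a,a), marked(b), on(c)}  (18 atoms)
goal ⊆ F2  ⇒  h_max = 2

2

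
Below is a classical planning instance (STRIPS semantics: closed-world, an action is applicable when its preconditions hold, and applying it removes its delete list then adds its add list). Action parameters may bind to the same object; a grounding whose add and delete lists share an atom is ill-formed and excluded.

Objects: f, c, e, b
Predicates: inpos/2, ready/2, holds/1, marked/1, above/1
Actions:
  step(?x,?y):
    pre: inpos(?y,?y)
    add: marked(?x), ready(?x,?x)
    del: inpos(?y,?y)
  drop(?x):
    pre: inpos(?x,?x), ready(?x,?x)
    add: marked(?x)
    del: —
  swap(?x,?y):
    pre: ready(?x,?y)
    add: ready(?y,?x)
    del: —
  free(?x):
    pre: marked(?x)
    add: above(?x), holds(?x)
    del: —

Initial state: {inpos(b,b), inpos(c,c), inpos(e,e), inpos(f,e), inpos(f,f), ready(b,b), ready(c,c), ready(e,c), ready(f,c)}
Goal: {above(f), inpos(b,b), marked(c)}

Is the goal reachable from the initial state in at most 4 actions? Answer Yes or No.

1. step(f,f)  →  {inpos(b,b), inpos(c,c), inpos(e,e), inpos(f,e), marked(f), ready(b,b), ready(c,c), ready(e,c), ready(f,c), ready(f,f)}
2. step(c,c)  →  {inpos(b,b), inpos(e,e), inpos(f,e), marked(c), marked(f), ready(b,b), ready(c,c), ready(e,c), ready(f,c), ready(f,f)}
3. free(f)  →  {above(f), holds(f), inpos(b,b), inpos(e,e), inpos(f,e), marked(c), marked(f), ready(b,b), ready(c,c), ready(e,c), ready(f,c), ready(f,f)}
optimal plan length = 3; 3 ≤ 4

Yes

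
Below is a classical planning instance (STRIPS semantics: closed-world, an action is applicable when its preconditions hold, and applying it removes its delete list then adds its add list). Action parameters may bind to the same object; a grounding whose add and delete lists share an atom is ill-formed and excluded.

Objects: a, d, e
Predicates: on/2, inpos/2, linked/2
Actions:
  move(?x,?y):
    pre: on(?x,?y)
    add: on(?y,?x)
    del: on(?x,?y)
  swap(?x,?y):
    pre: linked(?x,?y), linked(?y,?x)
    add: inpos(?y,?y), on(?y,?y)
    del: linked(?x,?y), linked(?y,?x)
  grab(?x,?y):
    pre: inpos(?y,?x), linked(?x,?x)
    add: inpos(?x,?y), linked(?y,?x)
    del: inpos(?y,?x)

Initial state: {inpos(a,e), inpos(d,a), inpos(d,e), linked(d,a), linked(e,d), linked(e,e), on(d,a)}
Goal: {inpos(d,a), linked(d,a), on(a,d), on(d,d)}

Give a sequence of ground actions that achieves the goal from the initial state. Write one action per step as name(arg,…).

1. move(d,a)  →  {inpos(a,e), inpos(d,a), inpos(d,e), linked(d,a), linked(e,d), linked(e,e), on(a,d)}
2. grab(e,d)  →  {inpos(a,e), inpos(d,a), inpos(e,d), linked(d,a), linked(d,e), linked(e,d), linked(e,e), on(a,d)}
3. swap(e,d)  →  {inpos(a,e), inpos(d,a), inpos(d,d), inpos(e,d), linked(d,a), linked(e,e), on(a,d), on(d,d)}

move(d,a); grab(e,d); swap(e,d)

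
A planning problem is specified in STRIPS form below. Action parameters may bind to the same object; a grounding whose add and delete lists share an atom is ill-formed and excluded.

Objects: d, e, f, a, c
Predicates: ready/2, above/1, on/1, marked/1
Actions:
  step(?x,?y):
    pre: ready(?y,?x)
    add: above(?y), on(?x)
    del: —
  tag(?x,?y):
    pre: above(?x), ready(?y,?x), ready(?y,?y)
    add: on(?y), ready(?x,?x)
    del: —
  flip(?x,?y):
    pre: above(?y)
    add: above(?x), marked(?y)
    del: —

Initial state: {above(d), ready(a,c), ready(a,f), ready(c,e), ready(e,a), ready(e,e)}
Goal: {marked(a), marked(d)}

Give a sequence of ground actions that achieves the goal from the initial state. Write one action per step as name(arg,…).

flip(a,d); flip(d,a)

1. flip(a,d)  →  {above(a), above(d), marked(d), ready(a,c), ready(a,f), ready(c,e), ready(e,a), ready(e,e)}
2. flip(d,a)  →  {above(a), above(d), marked(a), marked(d), ready(a,c), ready(a,f), ready(c,e), ready(e,a), ready(e,e)}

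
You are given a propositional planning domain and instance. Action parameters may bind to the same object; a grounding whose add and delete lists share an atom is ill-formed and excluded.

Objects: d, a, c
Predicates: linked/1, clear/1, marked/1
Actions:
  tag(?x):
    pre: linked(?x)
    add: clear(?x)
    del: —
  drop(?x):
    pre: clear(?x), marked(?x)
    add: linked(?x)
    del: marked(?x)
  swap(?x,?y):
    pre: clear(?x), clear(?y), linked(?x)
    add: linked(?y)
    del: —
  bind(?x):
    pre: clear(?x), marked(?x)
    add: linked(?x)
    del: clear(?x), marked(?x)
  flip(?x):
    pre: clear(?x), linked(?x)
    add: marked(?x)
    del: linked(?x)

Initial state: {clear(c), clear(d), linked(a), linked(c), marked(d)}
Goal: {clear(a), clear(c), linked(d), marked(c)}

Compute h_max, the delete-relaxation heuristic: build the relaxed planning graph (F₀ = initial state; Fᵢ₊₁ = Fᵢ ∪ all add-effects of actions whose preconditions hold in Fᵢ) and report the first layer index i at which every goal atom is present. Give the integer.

1

F0 = init (5 atoms)
F1 = F0 ∪ {clear(a), linked(d), marked(c)}  (8 atoms)
goal ⊆ F1  ⇒  h_max = 1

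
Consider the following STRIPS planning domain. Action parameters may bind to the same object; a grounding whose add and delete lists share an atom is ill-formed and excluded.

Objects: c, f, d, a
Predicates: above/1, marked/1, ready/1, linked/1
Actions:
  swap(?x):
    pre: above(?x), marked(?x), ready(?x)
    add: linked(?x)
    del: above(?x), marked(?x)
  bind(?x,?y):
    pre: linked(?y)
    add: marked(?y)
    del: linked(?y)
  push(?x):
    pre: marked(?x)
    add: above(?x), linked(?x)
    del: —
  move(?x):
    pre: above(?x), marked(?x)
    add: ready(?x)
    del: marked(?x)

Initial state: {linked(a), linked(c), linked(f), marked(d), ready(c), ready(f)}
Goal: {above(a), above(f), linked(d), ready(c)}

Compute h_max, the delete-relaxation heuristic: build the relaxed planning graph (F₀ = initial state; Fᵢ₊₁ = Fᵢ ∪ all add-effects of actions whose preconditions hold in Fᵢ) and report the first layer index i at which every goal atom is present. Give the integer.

F0 = init (6 atoms)
F1 = F0 ∪ {above(d), linked(d), marked(a), marked(c), marked(f)}  (11 atoms)
F2 = F1 ∪ {above(a), above(c), above(f), ready(d)}  (15 atoms)
goal ⊆ F2  ⇒  h_max = 2

2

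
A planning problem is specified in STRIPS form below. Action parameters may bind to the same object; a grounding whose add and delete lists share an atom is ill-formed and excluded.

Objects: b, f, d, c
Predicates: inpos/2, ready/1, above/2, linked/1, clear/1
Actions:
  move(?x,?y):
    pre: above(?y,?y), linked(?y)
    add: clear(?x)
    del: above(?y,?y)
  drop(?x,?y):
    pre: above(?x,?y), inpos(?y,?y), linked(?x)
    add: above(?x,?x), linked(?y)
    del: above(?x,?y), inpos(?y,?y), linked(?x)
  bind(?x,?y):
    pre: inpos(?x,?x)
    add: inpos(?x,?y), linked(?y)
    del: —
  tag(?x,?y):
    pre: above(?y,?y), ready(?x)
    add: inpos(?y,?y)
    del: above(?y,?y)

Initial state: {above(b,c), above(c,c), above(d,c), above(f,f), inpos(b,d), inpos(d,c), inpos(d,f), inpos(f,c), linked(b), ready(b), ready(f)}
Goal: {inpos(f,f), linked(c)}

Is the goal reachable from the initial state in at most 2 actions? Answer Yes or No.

1. tag(b,f)  →  {above(b,c), above(c,c), above(d,c), inpos(b,d), inpos(d,c), inpos(d,f), inpos(f,c), inpos(f,f), linked(b), ready(b), ready(f)}
2. bind(f,c)  →  {above(b,c), above(c,c), above(d,c), inpos(b,d), inpos(d,c), inpos(d,f), inpos(f,c), inpos(f,f), linked(b), linked(c), ready(b), ready(f)}
optimal plan length = 2; 2 ≤ 2

Yes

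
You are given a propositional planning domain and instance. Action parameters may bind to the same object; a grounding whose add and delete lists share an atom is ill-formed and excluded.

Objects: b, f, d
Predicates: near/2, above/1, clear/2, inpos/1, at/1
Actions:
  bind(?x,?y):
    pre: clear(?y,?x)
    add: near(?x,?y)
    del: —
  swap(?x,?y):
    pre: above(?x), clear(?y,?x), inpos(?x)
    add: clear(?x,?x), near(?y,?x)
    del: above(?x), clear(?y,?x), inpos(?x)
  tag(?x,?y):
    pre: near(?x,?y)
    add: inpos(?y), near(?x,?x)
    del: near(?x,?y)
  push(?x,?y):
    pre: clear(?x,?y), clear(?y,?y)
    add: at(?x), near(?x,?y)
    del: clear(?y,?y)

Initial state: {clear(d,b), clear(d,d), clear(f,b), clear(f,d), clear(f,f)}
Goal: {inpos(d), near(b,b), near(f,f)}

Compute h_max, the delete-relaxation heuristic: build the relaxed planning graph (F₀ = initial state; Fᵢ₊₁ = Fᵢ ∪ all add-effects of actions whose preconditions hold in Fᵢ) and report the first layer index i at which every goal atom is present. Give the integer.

F0 = init (5 atoms)
F1 = F0 ∪ {at(d), at(f), near(b,d), near(b,f), near(d,d), near(d,f), near(f,d), near(f,f)}  (13 atoms)
F2 = F1 ∪ {inpos(d), inpos(f), near(b,b)}  (16 atoms)
goal ⊆ F2  ⇒  h_max = 2

2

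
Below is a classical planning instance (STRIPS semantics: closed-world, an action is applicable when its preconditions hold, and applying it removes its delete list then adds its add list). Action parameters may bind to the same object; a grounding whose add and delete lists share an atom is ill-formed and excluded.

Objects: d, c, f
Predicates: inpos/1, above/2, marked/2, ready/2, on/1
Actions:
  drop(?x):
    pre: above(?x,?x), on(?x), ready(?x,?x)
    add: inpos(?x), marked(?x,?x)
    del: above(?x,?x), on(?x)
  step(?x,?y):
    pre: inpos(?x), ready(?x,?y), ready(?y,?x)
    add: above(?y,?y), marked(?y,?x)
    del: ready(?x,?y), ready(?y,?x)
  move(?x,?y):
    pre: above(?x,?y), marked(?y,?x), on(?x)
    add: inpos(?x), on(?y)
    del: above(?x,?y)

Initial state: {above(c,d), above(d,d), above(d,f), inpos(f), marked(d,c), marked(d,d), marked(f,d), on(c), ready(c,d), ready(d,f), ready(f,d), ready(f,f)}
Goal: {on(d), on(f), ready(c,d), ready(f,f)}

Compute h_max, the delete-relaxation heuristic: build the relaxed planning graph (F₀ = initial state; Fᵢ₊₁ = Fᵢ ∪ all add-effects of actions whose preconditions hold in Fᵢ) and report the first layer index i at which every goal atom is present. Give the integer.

2

F0 = init (12 atoms)
F1 = F0 ∪ {above(f,f), inpos(c), marked(d,f), marked(f,f), on(d)}  (17 atoms)
F2 = F1 ∪ {inpos(d), on(f)}  (19 atoms)
goal ⊆ F2  ⇒  h_max = 2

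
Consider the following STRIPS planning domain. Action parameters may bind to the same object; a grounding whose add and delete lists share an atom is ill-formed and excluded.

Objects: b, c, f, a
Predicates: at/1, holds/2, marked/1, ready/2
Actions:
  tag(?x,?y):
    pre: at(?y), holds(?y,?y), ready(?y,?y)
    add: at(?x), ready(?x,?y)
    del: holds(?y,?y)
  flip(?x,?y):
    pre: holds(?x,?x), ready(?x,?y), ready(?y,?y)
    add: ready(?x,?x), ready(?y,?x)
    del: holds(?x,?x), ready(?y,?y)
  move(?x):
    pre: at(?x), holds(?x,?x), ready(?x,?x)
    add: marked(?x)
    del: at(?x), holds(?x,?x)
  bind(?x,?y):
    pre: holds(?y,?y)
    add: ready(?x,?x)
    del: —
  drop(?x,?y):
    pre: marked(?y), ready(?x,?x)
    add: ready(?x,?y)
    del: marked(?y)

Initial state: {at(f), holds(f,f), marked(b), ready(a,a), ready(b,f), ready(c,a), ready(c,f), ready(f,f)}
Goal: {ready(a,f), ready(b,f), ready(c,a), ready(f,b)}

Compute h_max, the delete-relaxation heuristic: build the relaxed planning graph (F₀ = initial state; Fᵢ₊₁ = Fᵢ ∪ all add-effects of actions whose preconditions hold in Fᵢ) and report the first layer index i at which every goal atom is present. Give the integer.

1

F0 = init (8 atoms)
F1 = F0 ∪ {at(a), at(b), at(c), marked(f), ready(a,b), ready(a,f), ready(b,b), ready(c,c), ready(f,b)}  (17 atoms)
goal ⊆ F1  ⇒  h_max = 1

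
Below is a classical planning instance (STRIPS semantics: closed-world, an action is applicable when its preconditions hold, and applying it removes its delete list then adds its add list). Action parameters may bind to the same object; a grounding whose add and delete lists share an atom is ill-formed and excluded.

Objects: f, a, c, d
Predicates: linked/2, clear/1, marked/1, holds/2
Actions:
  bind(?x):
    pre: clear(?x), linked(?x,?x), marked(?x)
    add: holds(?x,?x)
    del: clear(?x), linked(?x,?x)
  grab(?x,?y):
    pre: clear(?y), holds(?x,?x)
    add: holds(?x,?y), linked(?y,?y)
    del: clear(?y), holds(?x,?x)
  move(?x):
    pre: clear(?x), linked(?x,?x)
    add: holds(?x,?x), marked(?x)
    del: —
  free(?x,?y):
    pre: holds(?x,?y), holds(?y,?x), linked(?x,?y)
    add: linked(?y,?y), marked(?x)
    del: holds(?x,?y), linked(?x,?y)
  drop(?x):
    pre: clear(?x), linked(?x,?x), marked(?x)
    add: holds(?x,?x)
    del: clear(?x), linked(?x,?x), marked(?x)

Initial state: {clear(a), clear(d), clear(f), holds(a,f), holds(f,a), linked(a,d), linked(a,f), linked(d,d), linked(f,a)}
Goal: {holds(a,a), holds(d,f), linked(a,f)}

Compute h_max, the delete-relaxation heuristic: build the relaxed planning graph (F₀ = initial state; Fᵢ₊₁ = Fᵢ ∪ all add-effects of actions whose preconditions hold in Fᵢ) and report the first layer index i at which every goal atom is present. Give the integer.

2

F0 = init (9 atoms)
F1 = F0 ∪ {holds(d,d), linked(a,a), linked(f,f), marked(a), marked(d), marked(f)}  (15 atoms)
F2 = F1 ∪ {holds(a,a), holds(d,a), holds(d,f), holds(f,f)}  (19 atoms)
goal ⊆ F2  ⇒  h_max = 2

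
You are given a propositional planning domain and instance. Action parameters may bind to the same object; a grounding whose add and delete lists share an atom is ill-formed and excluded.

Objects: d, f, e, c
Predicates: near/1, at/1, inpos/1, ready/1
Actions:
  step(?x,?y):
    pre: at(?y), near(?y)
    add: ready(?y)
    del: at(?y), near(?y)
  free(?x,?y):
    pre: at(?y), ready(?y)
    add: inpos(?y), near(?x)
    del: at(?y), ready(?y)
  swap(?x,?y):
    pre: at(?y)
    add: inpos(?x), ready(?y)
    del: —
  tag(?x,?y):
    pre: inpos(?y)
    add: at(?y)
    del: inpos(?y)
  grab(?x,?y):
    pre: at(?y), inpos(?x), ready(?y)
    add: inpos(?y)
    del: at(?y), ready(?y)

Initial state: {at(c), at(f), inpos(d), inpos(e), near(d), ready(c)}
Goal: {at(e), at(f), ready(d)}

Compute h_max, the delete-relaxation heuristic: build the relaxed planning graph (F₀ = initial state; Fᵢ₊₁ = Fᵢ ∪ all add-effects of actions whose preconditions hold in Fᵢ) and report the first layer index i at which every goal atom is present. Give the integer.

F0 = init (6 atoms)
F1 = F0 ∪ {at(d), at(e), inpos(c), inpos(f), near(c), near(e), near(f), ready(f)}  (14 atoms)
F2 = F1 ∪ {ready(d), ready(e)}  (16 atoms)
goal ⊆ F2  ⇒  h_max = 2

2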